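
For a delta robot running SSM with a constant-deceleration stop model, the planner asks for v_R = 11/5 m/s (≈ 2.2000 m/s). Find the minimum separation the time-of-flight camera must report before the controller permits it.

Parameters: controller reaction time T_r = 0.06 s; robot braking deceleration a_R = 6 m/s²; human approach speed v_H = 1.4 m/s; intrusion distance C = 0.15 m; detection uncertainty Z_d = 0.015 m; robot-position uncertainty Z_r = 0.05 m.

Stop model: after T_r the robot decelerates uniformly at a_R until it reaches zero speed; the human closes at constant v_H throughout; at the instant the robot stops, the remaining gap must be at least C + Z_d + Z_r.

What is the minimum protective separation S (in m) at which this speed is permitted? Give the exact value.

stop time T_s = (11/5)/6 = 0.3667 s
robot in T_r: 2.2000·0.0600 = 0.1320 m
robot covers 2.2000·0.3667 − ½·6.0000·0.3667² = 0.4033 m while stopping
human closes 1.4000·0.4267 = 0.5973 m
residual clearance needed = 0.1500+0.0150+0.0500 = 0.2150 m
S_min ≈ 0.1320+0.4033+0.5973+0.2150  ⇒  S_min = 4043/3000 m

S_min = 4043/3000 m = 1.3477 m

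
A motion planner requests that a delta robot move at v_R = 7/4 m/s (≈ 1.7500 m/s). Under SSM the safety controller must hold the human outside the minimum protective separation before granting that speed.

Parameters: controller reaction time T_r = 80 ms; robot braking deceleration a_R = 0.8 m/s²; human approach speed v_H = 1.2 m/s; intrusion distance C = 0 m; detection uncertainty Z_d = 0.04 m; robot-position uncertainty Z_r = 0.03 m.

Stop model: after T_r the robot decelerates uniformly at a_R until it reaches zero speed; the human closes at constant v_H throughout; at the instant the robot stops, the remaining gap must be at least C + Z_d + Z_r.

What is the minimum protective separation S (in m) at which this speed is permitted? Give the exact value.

braking lasts T_s = (7/4)/(4/5) = 2.1875 s
robot covers v_R·T_r = 1.7500·0.0800 = 0.1400 m before braking
robot covers 1.7500·2.1875 − ½·0.8000·2.1875² = 1.9141 m while stopping
human over T_r+T_s: 1.2000·(0.0800+2.1875) = 2.7210 m
C+Z_d+Z_r = 0.0000+0.0400+0.0300 = 0.0700 m
S_min ≈ 0.1400+1.9141+2.7210+0.0700  ⇒  S_min = 77521/16000 m

S_min = 77521/16000 m = 4.8451 m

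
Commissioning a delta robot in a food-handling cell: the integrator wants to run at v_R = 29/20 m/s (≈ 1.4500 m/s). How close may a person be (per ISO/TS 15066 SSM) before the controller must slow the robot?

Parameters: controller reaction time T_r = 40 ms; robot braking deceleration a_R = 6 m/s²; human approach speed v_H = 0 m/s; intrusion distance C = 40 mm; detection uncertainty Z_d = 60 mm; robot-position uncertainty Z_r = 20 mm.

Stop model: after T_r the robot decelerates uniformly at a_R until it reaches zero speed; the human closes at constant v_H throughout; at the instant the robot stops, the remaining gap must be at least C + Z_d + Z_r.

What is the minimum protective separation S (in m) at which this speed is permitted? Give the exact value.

S_min = 8477/24000 m = 0.3532 m

T_s = v_R/a_R = (29/20)/6 = 0.2417 s
robot covers v_R·T_r = 1.4500·0.0400 = 0.0580 m before braking
robot under decel: 1.4500²/(2·6.0000) = 0.1752 m
human closes 0.0000·0.2817 = 0.0000 m
margins: 0.0400+0.0600+0.0200 = 0.1200 m
S_min ≈ 0.0580+0.1752+0.0000+0.1200  ⇒  S_min = 8477/24000 m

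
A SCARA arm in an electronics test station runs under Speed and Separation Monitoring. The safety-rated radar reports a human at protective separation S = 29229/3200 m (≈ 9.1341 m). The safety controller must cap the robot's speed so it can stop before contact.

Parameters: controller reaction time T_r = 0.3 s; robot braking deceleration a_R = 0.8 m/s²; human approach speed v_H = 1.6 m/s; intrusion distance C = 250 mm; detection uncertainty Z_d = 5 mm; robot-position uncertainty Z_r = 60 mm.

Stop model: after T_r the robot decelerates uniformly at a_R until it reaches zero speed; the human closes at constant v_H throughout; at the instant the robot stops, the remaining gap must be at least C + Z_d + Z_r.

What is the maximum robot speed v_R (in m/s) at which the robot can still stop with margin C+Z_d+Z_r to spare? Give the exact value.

quadratic (5/8)·v² + (23/10)·v + (-5337/640) = 0
  disc = (23/10)² − 4·(5/8)·(-5337/640) = 167281/6400 ; √disc = 409/80
  v_R = (−(23/10) + 409/80) / (2·(5/8)) = 9/4 m/s
check:
T_s = v_R/a_R = (9/4)/(4/5) = 2.8125 s
robot covers v_R·T_r = 2.2500·0.3000 = 0.6750 m before braking
braking distance = 2.2500²/(2·0.8000) = 3.1641 m
person approaches 1.6000·(0.3000+2.8125) = 4.9800 m
residual clearance needed = 0.2500+0.0050+0.0600 = 0.3150 m
sum ≈ 0.6750+3.1641+4.9800+0.3150 ≈ 9.1341 m = S ✓

v_R_max = 9/4 m/s = 2.2500 m/s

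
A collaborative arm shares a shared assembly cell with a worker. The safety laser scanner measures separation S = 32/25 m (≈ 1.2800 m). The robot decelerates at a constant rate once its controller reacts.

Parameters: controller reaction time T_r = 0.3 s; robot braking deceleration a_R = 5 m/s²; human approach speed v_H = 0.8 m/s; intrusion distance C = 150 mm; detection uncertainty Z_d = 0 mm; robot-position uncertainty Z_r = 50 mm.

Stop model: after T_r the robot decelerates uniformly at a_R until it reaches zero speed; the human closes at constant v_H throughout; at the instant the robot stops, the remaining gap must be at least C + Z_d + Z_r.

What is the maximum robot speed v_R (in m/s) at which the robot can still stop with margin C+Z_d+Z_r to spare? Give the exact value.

at the boundary: (1/10)·v² + (23/50)·v + (-21/25) = 0
  disc = (23/50)² − 4·(1/10)·(-21/25) = 1369/2500 ; √disc = 37/50
  v_R = (−(23/50) + 37/50) / (2·(1/10)) = 7/5 m/s
check:
stop time T_s = (7/5)/5 = 0.2800 s
reaction-phase robot travel = 1.4000·0.3000 = 0.4200 m
robot under decel: 1.4000²/(2·5.0000) = 0.1960 m
person approaches 0.8000·(0.3000+0.2800) = 0.4640 m
residual clearance needed = 0.1500+0.0000+0.0500 = 0.2000 m
sum ≈ 0.4200+0.1960+0.4640+0.2000 ≈ 1.2800 m = S ✓

v_R_max = 7/5 m/s = 1.4000 m/s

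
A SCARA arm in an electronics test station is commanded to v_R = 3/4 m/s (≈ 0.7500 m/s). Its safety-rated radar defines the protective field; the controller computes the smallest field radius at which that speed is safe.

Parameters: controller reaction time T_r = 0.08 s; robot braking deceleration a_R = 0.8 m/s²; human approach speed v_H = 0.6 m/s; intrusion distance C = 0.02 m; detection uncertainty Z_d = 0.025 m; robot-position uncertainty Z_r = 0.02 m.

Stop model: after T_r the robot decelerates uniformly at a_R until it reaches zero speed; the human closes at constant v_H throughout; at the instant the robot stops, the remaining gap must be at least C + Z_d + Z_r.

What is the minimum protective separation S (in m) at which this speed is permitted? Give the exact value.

stop time T_s = (3/4)/(4/5) = 0.9375 s
robot in T_r: 0.7500·0.0800 = 0.0600 m
robot covers 0.7500·0.9375 − ½·0.8000·0.9375² = 0.3516 m while stopping
human over T_r+T_s: 0.6000·(0.0800+0.9375) = 0.6105 m
C+Z_d+Z_r = 0.0200+0.0250+0.0200 = 0.0650 m
S_min ≈ 0.0600+0.3516+0.6105+0.0650  ⇒  S_min = 17393/16000 m

S_min = 17393/16000 m = 1.0871 m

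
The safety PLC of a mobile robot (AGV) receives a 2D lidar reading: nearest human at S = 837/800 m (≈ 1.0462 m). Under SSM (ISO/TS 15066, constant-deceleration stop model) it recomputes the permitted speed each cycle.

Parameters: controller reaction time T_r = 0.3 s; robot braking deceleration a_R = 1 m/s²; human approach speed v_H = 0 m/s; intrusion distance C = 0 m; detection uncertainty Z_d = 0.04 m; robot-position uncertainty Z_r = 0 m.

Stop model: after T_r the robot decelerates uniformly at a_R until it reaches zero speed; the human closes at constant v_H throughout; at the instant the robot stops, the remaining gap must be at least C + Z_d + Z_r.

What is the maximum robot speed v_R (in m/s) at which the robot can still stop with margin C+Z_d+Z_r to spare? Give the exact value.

at the boundary: (1/2)·v² + (3/10)·v + (-161/160) = 0
  disc = (3/10)² − 4·(1/2)·(-161/160) = 841/400 ; √disc = 29/20
  v_R = (−(3/10) + 29/20) / (2·(1/2)) = 23/20 m/s
check:
T_s = v_R/a_R = (23/20)/1 = 1.1500 s
robot covers v_R·T_r = 1.1500·0.3000 = 0.3450 m before braking
robot covers 1.1500·1.1500 − ½·1.0000·1.1500² = 0.6613 m while stopping
human closes 0.0000·1.4500 = 0.0000 m
residual clearance needed = 0.0000+0.0400+0.0000 = 0.0400 m
sum ≈ 0.3450+0.6613+0.0000+0.0400 ≈ 1.0462 m = S ✓

v_R_max = 23/20 m/s = 1.1500 m/s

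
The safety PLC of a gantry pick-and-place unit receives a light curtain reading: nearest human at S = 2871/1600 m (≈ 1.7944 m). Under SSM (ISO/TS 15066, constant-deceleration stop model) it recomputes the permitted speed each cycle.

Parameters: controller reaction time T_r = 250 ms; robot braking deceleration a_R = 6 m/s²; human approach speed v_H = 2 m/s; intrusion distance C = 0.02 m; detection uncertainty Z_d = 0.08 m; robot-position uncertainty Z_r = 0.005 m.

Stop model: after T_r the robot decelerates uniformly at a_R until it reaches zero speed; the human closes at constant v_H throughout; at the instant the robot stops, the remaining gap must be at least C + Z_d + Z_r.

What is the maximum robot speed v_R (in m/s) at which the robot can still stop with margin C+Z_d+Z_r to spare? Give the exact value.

v_R_max = 33/20 m/s = 1.6500 m/s

quadratic (1/12)·v² + (7/12)·v + (-1903/1600) = 0
  disc = (7/12)² − 4·(1/12)·(-1903/1600) = 10609/14400 ; √disc = 103/120
  v_R = (−(7/12) + 103/120) / (2·(1/12)) = 33/20 m/s
check:
stop time T_s = (33/20)/6 = 0.2750 s
reaction-phase robot travel = 1.6500·0.2500 = 0.4125 m
braking distance = 1.6500²/(2·6.0000) = 0.2269 m
human over T_r+T_s: 2.0000·(0.2500+0.2750) = 1.0500 m
C+Z_d+Z_r = 0.0200+0.0800+0.0050 = 0.1050 m
sum ≈ 0.4125+0.2269+1.0500+0.1050 ≈ 1.7944 m = S ✓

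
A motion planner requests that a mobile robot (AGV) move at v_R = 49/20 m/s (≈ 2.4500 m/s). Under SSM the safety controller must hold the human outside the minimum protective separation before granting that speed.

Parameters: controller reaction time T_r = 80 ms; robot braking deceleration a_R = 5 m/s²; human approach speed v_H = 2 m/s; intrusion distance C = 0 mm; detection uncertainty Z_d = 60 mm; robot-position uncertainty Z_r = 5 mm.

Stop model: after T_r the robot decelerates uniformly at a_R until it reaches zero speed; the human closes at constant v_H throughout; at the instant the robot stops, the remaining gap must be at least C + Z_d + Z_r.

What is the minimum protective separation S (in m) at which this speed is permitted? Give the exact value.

T_s = v_R/a_R = (49/20)/5 = 0.4900 s
robot covers v_R·T_r = 2.4500·0.0800 = 0.1960 m before braking
robot under decel: 2.4500²/(2·5.0000) = 0.6002 m
person approaches 2.0000·(0.0800+0.4900) = 1.1400 m
residual clearance needed = 0.0000+0.0600+0.0050 = 0.0650 m
S_min ≈ 0.1960+0.6002+1.1400+0.0650  ⇒  S_min = 1601/800 m

S_min = 1601/800 m = 2.0013 m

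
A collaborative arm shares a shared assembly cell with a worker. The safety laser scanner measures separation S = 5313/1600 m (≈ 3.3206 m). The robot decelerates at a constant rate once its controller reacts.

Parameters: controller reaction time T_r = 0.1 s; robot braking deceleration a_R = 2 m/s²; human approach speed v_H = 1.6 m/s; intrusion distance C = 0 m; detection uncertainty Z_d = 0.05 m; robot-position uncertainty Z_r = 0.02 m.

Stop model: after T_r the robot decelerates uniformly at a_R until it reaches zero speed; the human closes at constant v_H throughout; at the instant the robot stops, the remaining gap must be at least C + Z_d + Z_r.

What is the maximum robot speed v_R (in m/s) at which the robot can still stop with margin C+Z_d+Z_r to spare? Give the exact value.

collect terms ⇒ (1/4)·v_R² + (9/10)·v_R + (-989/320) = 0
  disc = (9/10)² − 4·(1/4)·(-989/320) = 6241/1600 ; √disc = 79/40
  v_R = (−(9/10) + 79/40) / (2·(1/4)) = 43/20 m/s
check:
T_s = v_R/a_R = (43/20)/2 = 1.0750 s
reaction-phase robot travel = 2.1500·0.1000 = 0.2150 m
robot covers 2.1500·1.0750 − ½·2.0000·1.0750² = 1.1556 m while stopping
human closes 1.6000·1.1750 = 1.8800 m
residual clearance needed = 0.0000+0.0500+0.0200 = 0.0700 m
sum ≈ 0.2150+1.1556+1.8800+0.0700 ≈ 3.3206 m = S ✓

v_R_max = 43/20 m/s = 2.1500 m/s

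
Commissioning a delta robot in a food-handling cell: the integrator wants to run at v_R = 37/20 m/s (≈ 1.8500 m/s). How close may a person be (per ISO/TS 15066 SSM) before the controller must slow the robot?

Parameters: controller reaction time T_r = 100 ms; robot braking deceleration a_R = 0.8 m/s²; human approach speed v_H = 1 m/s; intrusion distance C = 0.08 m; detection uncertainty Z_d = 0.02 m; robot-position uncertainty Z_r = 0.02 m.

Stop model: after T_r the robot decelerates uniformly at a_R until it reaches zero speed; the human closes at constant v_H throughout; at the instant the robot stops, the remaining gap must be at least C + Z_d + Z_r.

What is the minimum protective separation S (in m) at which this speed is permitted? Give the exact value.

T_s = v_R/a_R = (37/20)/(4/5) = 2.3125 s
robot covers v_R·T_r = 1.8500·0.1000 = 0.1850 m before braking
robot under decel: 1.8500²/(2·0.8000) = 2.1391 m
human closes 1.0000·2.4125 = 2.4125 m
margins: 0.0800+0.0200+0.0200 = 0.1200 m
S_min ≈ 0.1850+2.1391+2.4125+0.1200  ⇒  S_min = 15541/3200 m

S_min = 15541/3200 m = 4.8566 m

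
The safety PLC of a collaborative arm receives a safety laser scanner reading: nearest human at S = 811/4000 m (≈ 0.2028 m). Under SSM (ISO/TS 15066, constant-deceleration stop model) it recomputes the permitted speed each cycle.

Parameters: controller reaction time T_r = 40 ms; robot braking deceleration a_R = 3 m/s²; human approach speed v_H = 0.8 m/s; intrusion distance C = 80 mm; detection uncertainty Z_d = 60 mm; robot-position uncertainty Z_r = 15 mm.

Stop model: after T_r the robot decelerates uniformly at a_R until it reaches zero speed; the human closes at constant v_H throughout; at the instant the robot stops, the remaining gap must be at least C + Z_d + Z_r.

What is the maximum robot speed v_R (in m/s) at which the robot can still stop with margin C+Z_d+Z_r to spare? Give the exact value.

v_R_max = 1/20 m/s = 0.0500 m/s

quadratic (1/6)·v² + (23/75)·v + (-63/4000) = 0
  disc = (23/75)² − 4·(1/6)·(-63/4000) = 9409/90000 ; √disc = 97/300
  v_R = (−(23/75) + 97/300) / (2·(1/6)) = 1/20 m/s
check:
braking lasts T_s = (1/20)/3 = 0.0167 s
robot in T_r: 0.0500·0.0400 = 0.0020 m
robot under decel: 0.0500²/(2·3.0000) = 0.0004 m
human closes 0.8000·0.0567 = 0.0453 m
C+Z_d+Z_r = 0.0800+0.0600+0.0150 = 0.1550 m
sum ≈ 0.0020+0.0004+0.0453+0.1550 ≈ 0.2028 m = S ✓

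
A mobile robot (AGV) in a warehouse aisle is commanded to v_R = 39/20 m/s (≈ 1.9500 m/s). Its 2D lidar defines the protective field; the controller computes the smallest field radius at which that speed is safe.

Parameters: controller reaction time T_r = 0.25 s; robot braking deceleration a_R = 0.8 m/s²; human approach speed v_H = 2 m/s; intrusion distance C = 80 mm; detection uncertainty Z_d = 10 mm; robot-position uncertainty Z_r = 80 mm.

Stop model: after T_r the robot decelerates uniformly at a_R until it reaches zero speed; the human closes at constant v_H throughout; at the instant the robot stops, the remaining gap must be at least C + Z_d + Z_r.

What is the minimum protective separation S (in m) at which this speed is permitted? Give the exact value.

braking lasts T_s = (39/20)/(4/5) = 2.4375 s
robot in T_r: 1.9500·0.2500 = 0.4875 m
robot under decel: 1.9500²/(2·0.8000) = 2.3766 m
person approaches 2.0000·(0.2500+2.4375) = 5.3750 m
margins: 0.0800+0.0100+0.0800 = 0.1700 m
S_min ≈ 0.4875+2.3766+5.3750+0.1700  ⇒  S_min = 26909/3200 m

S_min = 26909/3200 m = 8.4091 m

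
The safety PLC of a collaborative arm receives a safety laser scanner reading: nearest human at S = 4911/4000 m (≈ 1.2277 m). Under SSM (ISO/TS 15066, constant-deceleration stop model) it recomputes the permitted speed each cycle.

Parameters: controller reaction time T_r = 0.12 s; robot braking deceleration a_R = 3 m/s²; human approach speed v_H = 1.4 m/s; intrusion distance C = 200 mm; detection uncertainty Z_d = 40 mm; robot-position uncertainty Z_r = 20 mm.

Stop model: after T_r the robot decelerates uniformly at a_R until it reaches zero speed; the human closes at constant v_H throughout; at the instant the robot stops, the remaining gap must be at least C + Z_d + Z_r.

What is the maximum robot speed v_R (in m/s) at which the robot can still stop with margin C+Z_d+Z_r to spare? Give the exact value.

collect terms ⇒ (1/6)·v_R² + (44/75)·v_R + (-3199/4000) = 0
  disc = (44/75)² − 4·(1/6)·(-3199/4000) = 78961/90000 ; √disc = 281/300
  v_R = (−(44/75) + 281/300) / (2·(1/6)) = 21/20 m/s
check:
T_s = v_R/a_R = (21/20)/3 = 0.3500 s
robot covers v_R·T_r = 1.0500·0.1200 = 0.1260 m before braking
braking distance = 1.0500²/(2·3.0000) = 0.1837 m
human over T_r+T_s: 1.4000·(0.1200+0.3500) = 0.6580 m
residual clearance needed = 0.2000+0.0400+0.0200 = 0.2600 m
sum ≈ 0.1260+0.1837+0.6580+0.2600 ≈ 1.2277 m = S ✓

v_R_max = 21/20 m/s = 1.0500 m/s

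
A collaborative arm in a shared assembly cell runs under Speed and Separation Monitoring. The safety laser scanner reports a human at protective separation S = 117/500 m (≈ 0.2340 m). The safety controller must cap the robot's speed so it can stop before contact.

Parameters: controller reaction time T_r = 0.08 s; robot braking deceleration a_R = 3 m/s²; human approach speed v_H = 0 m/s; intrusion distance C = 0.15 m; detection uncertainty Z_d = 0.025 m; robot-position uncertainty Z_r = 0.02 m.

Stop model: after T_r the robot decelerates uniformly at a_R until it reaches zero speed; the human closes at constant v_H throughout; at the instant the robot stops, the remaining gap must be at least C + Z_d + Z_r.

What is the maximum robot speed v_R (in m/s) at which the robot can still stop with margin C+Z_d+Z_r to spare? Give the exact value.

quadratic (1/6)·v² + (2/25)·v + (-39/1000) = 0
  disc = (2/25)² − 4·(1/6)·(-39/1000) = 81/2500 ; √disc = 9/50
  v_R = (−(2/25) + 9/50) / (2·(1/6)) = 3/10 m/s
check:
braking lasts T_s = (3/10)/3 = 0.1000 s
reaction-phase robot travel = 0.3000·0.0800 = 0.0240 m
robot under decel: 0.3000²/(2·3.0000) = 0.0150 m
person approaches 0.0000·(0.0800+0.1000) = 0.0000 m
C+Z_d+Z_r = 0.1500+0.0250+0.0200 = 0.1950 m
sum ≈ 0.0240+0.0150+0.0000+0.1950 ≈ 0.2340 m = S ✓

v_R_max = 3/10 m/s = 0.3000 m/s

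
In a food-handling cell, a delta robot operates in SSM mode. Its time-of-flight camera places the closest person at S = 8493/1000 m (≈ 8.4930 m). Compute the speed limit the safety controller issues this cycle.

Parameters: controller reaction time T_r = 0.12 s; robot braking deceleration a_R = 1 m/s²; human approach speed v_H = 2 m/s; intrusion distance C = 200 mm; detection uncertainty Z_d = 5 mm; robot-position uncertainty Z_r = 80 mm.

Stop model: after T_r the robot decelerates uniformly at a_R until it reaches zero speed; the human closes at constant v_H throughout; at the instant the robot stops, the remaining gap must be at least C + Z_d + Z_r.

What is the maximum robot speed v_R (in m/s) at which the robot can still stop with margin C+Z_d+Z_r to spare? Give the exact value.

at the boundary: (1/2)·v² + (53/25)·v + (-996/125) = 0
  disc = (53/25)² − 4·(1/2)·(-996/125) = 12769/625 ; √disc = 113/25
  v_R = (−(53/25) + 113/25) / (2·(1/2)) = 12/5 m/s
check:
stop time T_s = (12/5)/1 = 2.4000 s
reaction-phase robot travel = 2.4000·0.1200 = 0.2880 m
braking distance = 2.4000²/(2·1.0000) = 2.8800 m
human over T_r+T_s: 2.0000·(0.1200+2.4000) = 5.0400 m
residual clearance needed = 0.2000+0.0050+0.0800 = 0.2850 m
sum ≈ 0.2880+2.8800+5.0400+0.2850 ≈ 8.4930 m = S ✓

v_R_max = 12/5 m/s = 2.4000 m/s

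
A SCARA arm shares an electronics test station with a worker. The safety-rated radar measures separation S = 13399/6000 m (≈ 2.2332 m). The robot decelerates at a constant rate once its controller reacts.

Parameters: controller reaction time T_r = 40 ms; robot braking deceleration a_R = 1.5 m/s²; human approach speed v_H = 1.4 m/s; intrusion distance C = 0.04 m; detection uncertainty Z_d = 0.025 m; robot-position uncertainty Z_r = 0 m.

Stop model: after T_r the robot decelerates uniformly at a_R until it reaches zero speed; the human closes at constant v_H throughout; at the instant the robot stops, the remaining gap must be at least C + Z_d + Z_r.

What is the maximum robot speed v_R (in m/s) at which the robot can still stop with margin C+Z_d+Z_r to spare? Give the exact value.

at the boundary: (1/3)·v² + (73/75)·v + (-12673/6000) = 0
  disc = (73/75)² − 4·(1/3)·(-12673/6000) = 9409/2500 ; √disc = 97/50
  v_R = (−(73/75) + 97/50) / (2·(1/3)) = 29/20 m/s
check:
T_s = v_R/a_R = (29/20)/(3/2) = 0.9667 s
reaction-phase robot travel = 1.4500·0.0400 = 0.0580 m
robot under decel: 1.4500²/(2·1.5000) = 0.7008 m
human over T_r+T_s: 1.4000·(0.0400+0.9667) = 1.4093 m
margins: 0.0400+0.0250+0.0000 = 0.0650 m
sum ≈ 0.0580+0.7008+1.4093+0.0650 ≈ 2.2332 m = S ✓

v_R_max = 29/20 m/s = 1.4500 m/s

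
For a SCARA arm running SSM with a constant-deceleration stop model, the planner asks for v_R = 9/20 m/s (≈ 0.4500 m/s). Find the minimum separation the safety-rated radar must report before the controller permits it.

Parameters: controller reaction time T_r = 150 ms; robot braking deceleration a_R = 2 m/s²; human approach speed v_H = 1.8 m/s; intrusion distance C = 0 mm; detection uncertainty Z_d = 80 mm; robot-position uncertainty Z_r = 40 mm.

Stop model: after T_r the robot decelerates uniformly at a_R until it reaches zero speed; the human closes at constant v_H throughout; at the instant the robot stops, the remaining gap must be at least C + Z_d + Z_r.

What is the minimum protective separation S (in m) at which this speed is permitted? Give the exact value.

braking lasts T_s = (9/20)/2 = 0.2250 s
reaction-phase robot travel = 0.4500·0.1500 = 0.0675 m
robot under decel: 0.4500²/(2·2.0000) = 0.0506 m
human over T_r+T_s: 1.8000·(0.1500+0.2250) = 0.6750 m
residual clearance needed = 0.0000+0.0800+0.0400 = 0.1200 m
S_min ≈ 0.0675+0.0506+0.6750+0.1200  ⇒  S_min = 1461/1600 m

S_min = 1461/1600 m = 0.9131 m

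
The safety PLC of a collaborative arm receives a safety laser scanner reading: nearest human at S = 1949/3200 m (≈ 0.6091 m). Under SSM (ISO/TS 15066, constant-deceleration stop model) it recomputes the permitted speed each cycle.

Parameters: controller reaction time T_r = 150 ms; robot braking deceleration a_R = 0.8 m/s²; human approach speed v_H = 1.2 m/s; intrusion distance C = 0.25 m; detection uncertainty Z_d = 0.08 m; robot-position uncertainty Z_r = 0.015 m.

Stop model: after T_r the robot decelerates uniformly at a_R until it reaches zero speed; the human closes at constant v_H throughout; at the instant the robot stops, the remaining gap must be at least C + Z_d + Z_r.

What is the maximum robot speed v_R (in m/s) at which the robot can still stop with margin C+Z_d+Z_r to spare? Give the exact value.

at the boundary: (5/8)·v² + (33/20)·v + (-269/3200) = 0
  disc = (33/20)² − 4·(5/8)·(-269/3200) = 18769/6400 ; √disc = 137/80
  v_R = (−(33/20) + 137/80) / (2·(5/8)) = 1/20 m/s
check:
stop time T_s = (1/20)/(4/5) = 0.0625 s
reaction-phase robot travel = 0.0500·0.1500 = 0.0075 m
robot covers 0.0500·0.0625 − ½·0.8000·0.0625² = 0.0016 m while stopping
person approaches 1.2000·(0.1500+0.0625) = 0.2550 m
residual clearance needed = 0.2500+0.0800+0.0150 = 0.3450 m
sum ≈ 0.0075+0.0016+0.2550+0.3450 ≈ 0.6091 m = S ✓

v_R_max = 1/20 m/s = 0.0500 m/s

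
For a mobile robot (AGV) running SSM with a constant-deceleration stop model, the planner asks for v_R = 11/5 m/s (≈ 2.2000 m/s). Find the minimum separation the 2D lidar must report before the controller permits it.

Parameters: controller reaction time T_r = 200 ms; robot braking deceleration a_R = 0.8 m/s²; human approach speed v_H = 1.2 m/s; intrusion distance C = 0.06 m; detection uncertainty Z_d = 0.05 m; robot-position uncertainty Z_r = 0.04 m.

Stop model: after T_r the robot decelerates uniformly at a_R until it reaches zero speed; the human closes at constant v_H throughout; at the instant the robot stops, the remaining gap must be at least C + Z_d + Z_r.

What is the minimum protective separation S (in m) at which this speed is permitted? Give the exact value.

S_min = 1431/200 m = 7.1550 m

stop time T_s = (11/5)/(4/5) = 2.7500 s
robot in T_r: 2.2000·0.2000 = 0.4400 m
robot covers 2.2000·2.7500 − ½·0.8000·2.7500² = 3.0250 m while stopping
person approaches 1.2000·(0.2000+2.7500) = 3.5400 m
margins: 0.0600+0.0500+0.0400 = 0.1500 m
S_min ≈ 0.4400+3.0250+3.5400+0.1500  ⇒  S_min = 1431/200 m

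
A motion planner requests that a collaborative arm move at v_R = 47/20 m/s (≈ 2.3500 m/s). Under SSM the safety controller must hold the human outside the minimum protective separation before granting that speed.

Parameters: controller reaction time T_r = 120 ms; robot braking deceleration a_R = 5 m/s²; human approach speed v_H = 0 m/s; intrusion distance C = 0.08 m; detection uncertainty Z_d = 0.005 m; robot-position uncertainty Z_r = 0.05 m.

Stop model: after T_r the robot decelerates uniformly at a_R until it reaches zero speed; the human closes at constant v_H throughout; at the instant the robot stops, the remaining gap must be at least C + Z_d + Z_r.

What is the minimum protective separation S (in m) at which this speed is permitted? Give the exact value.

stop time T_s = (47/20)/5 = 0.4700 s
reaction-phase robot travel = 2.3500·0.1200 = 0.2820 m
robot covers 2.3500·0.4700 − ½·5.0000·0.4700² = 0.5523 m while stopping
person approaches 0.0000·(0.1200+0.4700) = 0.0000 m
residual clearance needed = 0.0800+0.0050+0.0500 = 0.1350 m
S_min ≈ 0.2820+0.5523+0.0000+0.1350  ⇒  S_min = 3877/4000 m

S_min = 3877/4000 m = 0.9692 m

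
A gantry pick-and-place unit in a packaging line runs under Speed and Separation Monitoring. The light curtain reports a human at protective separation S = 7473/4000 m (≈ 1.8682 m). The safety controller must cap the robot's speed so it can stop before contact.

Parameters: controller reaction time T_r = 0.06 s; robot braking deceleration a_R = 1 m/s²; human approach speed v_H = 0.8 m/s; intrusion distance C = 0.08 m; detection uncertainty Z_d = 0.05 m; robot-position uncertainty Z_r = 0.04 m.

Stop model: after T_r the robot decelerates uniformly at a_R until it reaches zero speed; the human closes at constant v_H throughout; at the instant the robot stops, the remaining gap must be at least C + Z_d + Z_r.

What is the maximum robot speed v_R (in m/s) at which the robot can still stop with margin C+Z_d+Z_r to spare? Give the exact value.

quadratic (1/2)·v² + (43/50)·v + (-6601/4000) = 0
  disc = (43/50)² − 4·(1/2)·(-6601/4000) = 40401/10000 ; √disc = 201/100
  v_R = (−(43/50) + 201/100) / (2·(1/2)) = 23/20 m/s
check:
stop time T_s = (23/20)/1 = 1.1500 s
robot in T_r: 1.1500·0.0600 = 0.0690 m
robot under decel: 1.1500²/(2·1.0000) = 0.6613 m
person approaches 0.8000·(0.0600+1.1500) = 0.9680 m
margins: 0.0800+0.0500+0.0400 = 0.1700 m
sum ≈ 0.0690+0.6613+0.9680+0.1700 ≈ 1.8682 m = S ✓

v_R_max = 23/20 m/s = 1.1500 m/s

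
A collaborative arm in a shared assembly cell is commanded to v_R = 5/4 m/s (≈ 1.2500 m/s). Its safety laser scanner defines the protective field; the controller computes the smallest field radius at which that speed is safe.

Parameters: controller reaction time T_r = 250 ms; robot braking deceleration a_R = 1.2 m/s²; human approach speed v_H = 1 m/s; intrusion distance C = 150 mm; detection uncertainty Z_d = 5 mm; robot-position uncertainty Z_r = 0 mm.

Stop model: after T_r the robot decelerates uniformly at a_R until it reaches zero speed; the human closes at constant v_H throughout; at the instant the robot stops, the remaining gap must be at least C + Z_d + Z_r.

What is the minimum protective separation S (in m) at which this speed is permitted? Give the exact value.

S_min = 11569/4800 m = 2.4102 m

stop time T_s = (5/4)/(6/5) = 1.0417 s
robot in T_r: 1.2500·0.2500 = 0.3125 m
robot under decel: 1.2500²/(2·1.2000) = 0.6510 m
person approaches 1.0000·(0.2500+1.0417) = 1.2917 m
margins: 0.1500+0.0050+0.0000 = 0.1550 m
S_min ≈ 0.3125+0.6510+1.2917+0.1550  ⇒  S_min = 11569/4800 m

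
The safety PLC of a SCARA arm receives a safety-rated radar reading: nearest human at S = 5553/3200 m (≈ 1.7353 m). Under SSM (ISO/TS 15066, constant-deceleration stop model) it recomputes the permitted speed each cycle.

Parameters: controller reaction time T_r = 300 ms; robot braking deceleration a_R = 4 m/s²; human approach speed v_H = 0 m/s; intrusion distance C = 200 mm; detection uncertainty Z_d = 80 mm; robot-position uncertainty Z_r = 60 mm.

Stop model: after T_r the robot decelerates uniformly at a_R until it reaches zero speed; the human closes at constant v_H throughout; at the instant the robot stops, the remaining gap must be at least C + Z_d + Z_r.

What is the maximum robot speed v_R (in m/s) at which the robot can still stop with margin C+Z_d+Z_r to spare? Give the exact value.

collect terms ⇒ (1/8)·v_R² + (3/10)·v_R + (-893/640) = 0
  disc = (3/10)² − 4·(1/8)·(-893/640) = 5041/6400 ; √disc = 71/80
  v_R = (−(3/10) + 71/80) / (2·(1/8)) = 47/20 m/s
check:
braking lasts T_s = (47/20)/4 = 0.5875 s
robot covers v_R·T_r = 2.3500·0.3000 = 0.7050 m before braking
robot under decel: 2.3500²/(2·4.0000) = 0.6903 m
person approaches 0.0000·(0.3000+0.5875) = 0.0000 m
residual clearance needed = 0.2000+0.0800+0.0600 = 0.3400 m
sum ≈ 0.7050+0.6903+0.0000+0.3400 ≈ 1.7353 m = S ✓

v_R_max = 47/20 m/s = 2.3500 m/s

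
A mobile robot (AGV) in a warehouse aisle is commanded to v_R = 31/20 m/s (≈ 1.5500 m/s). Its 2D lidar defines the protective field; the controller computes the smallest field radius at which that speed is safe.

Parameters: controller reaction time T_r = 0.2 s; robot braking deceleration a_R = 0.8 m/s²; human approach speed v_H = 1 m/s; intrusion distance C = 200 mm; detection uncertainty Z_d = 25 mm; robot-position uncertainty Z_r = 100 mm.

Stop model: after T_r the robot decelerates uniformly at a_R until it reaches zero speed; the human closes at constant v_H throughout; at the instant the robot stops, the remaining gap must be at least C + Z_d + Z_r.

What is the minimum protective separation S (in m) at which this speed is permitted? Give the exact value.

braking lasts T_s = (31/20)/(4/5) = 1.9375 s
robot covers v_R·T_r = 1.5500·0.2000 = 0.3100 m before braking
braking distance = 1.5500²/(2·0.8000) = 1.5016 m
person approaches 1.0000·(0.2000+1.9375) = 2.1375 m
C+Z_d+Z_r = 0.2000+0.0250+0.1000 = 0.3250 m
S_min ≈ 0.3100+1.5016+2.1375+0.3250  ⇒  S_min = 13677/3200 m

S_min = 13677/3200 m = 4.2741 m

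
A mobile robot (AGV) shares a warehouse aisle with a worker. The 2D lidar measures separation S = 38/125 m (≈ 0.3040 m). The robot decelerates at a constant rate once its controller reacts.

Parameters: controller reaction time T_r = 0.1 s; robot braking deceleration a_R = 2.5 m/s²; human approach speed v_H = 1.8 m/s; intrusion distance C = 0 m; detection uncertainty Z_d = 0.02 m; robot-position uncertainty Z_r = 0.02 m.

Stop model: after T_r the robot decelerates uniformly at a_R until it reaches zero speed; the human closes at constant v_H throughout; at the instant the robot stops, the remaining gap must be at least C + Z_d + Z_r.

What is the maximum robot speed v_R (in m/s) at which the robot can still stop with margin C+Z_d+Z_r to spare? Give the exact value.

v_R_max = 1/10 m/s = 0.1000 m/s

collect terms ⇒ (1/5)·v_R² + (41/50)·v_R + (-21/250) = 0
  disc = (41/50)² − 4·(1/5)·(-21/250) = 1849/2500 ; √disc = 43/50
  v_R = (−(41/50) + 43/50) / (2·(1/5)) = 1/10 m/s
check:
T_s = v_R/a_R = (1/10)/(5/2) = 0.0400 s
robot in T_r: 0.1000·0.1000 = 0.0100 m
robot covers 0.1000·0.0400 − ½·2.5000·0.0400² = 0.0020 m while stopping
human over T_r+T_s: 1.8000·(0.1000+0.0400) = 0.2520 m
margins: 0.0000+0.0200+0.0200 = 0.0400 m
sum ≈ 0.0100+0.0020+0.2520+0.0400 ≈ 0.3040 m = S ✓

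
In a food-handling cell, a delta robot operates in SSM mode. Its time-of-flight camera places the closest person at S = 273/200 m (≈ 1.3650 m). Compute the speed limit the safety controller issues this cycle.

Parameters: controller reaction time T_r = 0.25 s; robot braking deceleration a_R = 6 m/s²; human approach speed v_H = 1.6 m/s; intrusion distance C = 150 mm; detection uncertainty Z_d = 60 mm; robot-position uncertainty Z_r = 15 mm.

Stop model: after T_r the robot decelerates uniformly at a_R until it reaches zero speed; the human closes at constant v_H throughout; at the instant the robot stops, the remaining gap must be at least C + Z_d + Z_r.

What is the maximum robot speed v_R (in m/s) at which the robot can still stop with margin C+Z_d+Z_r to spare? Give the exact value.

v_R_max = 6/5 m/s = 1.2000 m/s

at the boundary: (1/12)·v² + (31/60)·v + (-37/50) = 0
  disc = (31/60)² − 4·(1/12)·(-37/50) = 1849/3600 ; √disc = 43/60
  v_R = (−(31/60) + 43/60) / (2·(1/12)) = 6/5 m/s
check:
stop time T_s = (6/5)/6 = 0.2000 s
robot in T_r: 1.2000·0.2500 = 0.3000 m
robot under decel: 1.2000²/(2·6.0000) = 0.1200 m
person approaches 1.6000·(0.2500+0.2000) = 0.7200 m
C+Z_d+Z_r = 0.1500+0.0600+0.0150 = 0.2250 m
sum ≈ 0.3000+0.1200+0.7200+0.2250 ≈ 1.3650 m = S ✓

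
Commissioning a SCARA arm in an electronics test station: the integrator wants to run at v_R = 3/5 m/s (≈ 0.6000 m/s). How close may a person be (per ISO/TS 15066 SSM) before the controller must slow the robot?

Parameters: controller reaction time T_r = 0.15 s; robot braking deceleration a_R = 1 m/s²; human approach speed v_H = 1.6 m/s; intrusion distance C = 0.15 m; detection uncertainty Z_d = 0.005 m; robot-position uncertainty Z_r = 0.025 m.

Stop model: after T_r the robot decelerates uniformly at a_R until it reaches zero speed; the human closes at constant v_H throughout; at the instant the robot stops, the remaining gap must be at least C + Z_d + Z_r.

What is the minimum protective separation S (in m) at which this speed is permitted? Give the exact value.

S_min = 33/20 m = 1.6500 m

braking lasts T_s = (3/5)/1 = 0.6000 s
reaction-phase robot travel = 0.6000·0.1500 = 0.0900 m
robot covers 0.6000·0.6000 − ½·1.0000·0.6000² = 0.1800 m while stopping
human over T_r+T_s: 1.6000·(0.1500+0.6000) = 1.2000 m
margins: 0.1500+0.0050+0.0250 = 0.1800 m
S_min ≈ 0.0900+0.1800+1.2000+0.1800  ⇒  S_min = 33/20 m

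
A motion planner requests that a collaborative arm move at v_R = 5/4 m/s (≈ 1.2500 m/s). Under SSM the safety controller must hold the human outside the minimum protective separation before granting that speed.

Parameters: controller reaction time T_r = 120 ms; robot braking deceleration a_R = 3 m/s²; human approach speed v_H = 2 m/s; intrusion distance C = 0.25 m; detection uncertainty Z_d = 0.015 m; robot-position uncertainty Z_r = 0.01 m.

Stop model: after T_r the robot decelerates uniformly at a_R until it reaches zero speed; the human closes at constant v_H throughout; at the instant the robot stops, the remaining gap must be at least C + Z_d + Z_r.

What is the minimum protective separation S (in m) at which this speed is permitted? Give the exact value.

S_min = 1407/800 m = 1.7588 m

braking lasts T_s = (5/4)/3 = 0.4167 s
reaction-phase robot travel = 1.2500·0.1200 = 0.1500 m
braking distance = 1.2500²/(2·3.0000) = 0.2604 m
person approaches 2.0000·(0.1200+0.4167) = 1.0733 m
residual clearance needed = 0.2500+0.0150+0.0100 = 0.2750 m
S_min ≈ 0.1500+0.2604+1.0733+0.2750  ⇒  S_min = 1407/800 m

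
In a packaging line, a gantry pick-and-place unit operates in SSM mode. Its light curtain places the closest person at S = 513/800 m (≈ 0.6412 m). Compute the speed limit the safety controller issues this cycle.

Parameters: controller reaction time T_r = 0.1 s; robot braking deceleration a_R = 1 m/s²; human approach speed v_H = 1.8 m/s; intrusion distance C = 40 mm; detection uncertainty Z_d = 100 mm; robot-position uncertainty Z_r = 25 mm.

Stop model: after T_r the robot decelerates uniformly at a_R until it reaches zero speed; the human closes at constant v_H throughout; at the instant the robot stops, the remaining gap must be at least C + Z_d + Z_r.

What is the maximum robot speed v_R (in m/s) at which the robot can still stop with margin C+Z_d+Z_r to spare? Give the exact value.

at the boundary: (1/2)·v² + (19/10)·v + (-237/800) = 0
  disc = (19/10)² − 4·(1/2)·(-237/800) = 1681/400 ; √disc = 41/20
  v_R = (−(19/10) + 41/20) / (2·(1/2)) = 3/20 m/s
check:
T_s = v_R/a_R = (3/20)/1 = 0.1500 s
robot in T_r: 0.1500·0.1000 = 0.0150 m
braking distance = 0.1500²/(2·1.0000) = 0.0112 m
human over T_r+T_s: 1.8000·(0.1000+0.1500) = 0.4500 m
C+Z_d+Z_r = 0.0400+0.1000+0.0250 = 0.1650 m
sum ≈ 0.0150+0.0112+0.4500+0.1650 ≈ 0.6412 m = S ✓

v_R_max = 3/20 m/s = 0.1500 m/s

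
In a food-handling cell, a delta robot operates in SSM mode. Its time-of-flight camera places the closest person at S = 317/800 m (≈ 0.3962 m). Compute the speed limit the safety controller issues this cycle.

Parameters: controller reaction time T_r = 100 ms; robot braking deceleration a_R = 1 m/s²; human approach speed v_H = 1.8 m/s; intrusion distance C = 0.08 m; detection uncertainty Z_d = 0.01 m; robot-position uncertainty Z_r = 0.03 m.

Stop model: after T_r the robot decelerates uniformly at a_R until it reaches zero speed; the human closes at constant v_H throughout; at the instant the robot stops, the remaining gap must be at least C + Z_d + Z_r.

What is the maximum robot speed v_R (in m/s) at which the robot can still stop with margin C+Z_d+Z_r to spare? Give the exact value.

v_R_max = 1/20 m/s = 0.0500 m/s

collect terms ⇒ (1/2)·v_R² + (19/10)·v_R + (-77/800) = 0
  disc = (19/10)² − 4·(1/2)·(-77/800) = 1521/400 ; √disc = 39/20
  v_R = (−(19/10) + 39/20) / (2·(1/2)) = 1/20 m/s
check:
stop time T_s = (1/20)/1 = 0.0500 s
reaction-phase robot travel = 0.0500·0.1000 = 0.0050 m
robot under decel: 0.0500²/(2·1.0000) = 0.0013 m
person approaches 1.8000·(0.1000+0.0500) = 0.2700 m
margins: 0.0800+0.0100+0.0300 = 0.1200 m
sum ≈ 0.0050+0.0013+0.2700+0.1200 ≈ 0.3962 m = S ✓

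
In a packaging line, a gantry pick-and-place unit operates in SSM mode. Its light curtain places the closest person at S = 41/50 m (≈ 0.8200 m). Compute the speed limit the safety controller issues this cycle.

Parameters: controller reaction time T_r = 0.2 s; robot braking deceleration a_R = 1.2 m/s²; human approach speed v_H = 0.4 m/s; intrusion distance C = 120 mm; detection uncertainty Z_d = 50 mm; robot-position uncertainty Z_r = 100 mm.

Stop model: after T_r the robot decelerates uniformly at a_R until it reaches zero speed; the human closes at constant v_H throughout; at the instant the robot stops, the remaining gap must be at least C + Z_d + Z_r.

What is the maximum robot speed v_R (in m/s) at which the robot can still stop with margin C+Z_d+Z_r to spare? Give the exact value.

collect terms ⇒ (5/12)·v_R² + (8/15)·v_R + (-47/100) = 0
  disc = (8/15)² − 4·(5/12)·(-47/100) = 961/900 ; √disc = 31/30
  v_R = (−(8/15) + 31/30) / (2·(5/12)) = 3/5 m/s
check:
braking lasts T_s = (3/5)/(6/5) = 0.5000 s
robot covers v_R·T_r = 0.6000·0.2000 = 0.1200 m before braking
braking distance = 0.6000²/(2·1.2000) = 0.1500 m
person approaches 0.4000·(0.2000+0.5000) = 0.2800 m
margins: 0.1200+0.0500+0.1000 = 0.2700 m
sum ≈ 0.1200+0.1500+0.2800+0.2700 ≈ 0.8200 m = S ✓

v_R_max = 3/5 m/s = 0.6000 m/s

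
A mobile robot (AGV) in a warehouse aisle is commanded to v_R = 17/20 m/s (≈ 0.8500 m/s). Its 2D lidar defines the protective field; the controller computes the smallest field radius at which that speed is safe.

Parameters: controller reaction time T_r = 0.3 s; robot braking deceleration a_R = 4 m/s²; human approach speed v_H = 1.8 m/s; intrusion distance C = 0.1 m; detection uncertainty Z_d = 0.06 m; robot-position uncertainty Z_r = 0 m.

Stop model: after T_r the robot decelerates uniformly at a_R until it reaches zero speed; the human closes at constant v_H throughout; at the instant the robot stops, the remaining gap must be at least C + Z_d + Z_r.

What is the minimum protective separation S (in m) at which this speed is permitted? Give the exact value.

S_min = 4569/3200 m = 1.4278 m

stop time T_s = (17/20)/4 = 0.2125 s
robot in T_r: 0.8500·0.3000 = 0.2550 m
braking distance = 0.8500²/(2·4.0000) = 0.0903 m
human closes 1.8000·0.5125 = 0.9225 m
C+Z_d+Z_r = 0.1000+0.0600+0.0000 = 0.1600 m
S_min ≈ 0.2550+0.0903+0.9225+0.1600  ⇒  S_min = 4569/3200 m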